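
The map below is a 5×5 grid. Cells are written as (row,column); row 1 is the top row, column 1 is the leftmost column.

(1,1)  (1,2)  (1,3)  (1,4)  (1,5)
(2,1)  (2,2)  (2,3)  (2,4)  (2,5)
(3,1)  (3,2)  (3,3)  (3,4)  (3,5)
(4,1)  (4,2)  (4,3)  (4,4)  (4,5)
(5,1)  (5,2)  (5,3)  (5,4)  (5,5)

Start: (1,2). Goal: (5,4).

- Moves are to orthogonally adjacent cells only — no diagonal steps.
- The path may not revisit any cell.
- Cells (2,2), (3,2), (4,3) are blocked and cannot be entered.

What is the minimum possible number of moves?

6

The Manhattan distance from (1,2) to (5,4) is |1−5| + |2−4| = 6, so at least 6 moves are needed.
A route of 6 moves achieves this: (1,2) → (1,3) → (2,3) → (3,3) → (3,4) → (4,4) → (5,4).
Since 6 matches the lower bound, it is optimal.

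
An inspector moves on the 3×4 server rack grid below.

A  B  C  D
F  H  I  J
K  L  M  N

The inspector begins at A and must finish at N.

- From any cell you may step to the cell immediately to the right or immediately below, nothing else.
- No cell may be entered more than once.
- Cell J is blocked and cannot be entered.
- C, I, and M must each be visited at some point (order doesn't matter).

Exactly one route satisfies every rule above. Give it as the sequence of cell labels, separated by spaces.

A B C I M N

Moves only go right or down, so the column and row indices never decrease.
Route from A: 2× right (reaching C), 2× down (reaching M), right to N — 5 moves in all.
Check: all required cells visited.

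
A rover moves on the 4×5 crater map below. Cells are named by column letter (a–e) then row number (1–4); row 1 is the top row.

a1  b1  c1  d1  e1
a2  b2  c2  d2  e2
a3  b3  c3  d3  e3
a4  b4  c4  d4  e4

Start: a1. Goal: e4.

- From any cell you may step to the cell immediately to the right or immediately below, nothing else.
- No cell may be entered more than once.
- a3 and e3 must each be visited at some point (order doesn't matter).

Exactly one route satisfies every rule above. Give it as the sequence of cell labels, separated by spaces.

a1 a2 a3 b3 c3 d3 e3 e4

Moves only go right or down, so the column and row indices never decrease.
Route from a1: 2× down (reaching a3), 4× right (reaching e3), down to e4 — 7 moves in all.
Check: all required cells visited.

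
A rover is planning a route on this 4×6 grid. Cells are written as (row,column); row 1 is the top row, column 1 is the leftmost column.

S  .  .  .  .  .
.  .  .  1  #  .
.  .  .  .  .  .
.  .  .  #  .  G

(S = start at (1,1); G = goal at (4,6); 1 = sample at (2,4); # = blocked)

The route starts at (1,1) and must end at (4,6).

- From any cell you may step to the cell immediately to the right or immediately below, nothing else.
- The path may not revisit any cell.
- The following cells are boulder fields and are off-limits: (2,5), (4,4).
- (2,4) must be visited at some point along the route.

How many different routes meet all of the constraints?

A right/down-only route from (1,1) to (4,6) makes exactly 3 down-moves and 5 right-moves in some order.
With no other constraints that would be C(8,3) = 56 routes.
Split at (2,4) and multiply the segment counts (each segment already excludes blocked cells): (1,1)→(2,4): 4; (2,4)→(4,6): 2; product = 8.
That gives 8 routes.

8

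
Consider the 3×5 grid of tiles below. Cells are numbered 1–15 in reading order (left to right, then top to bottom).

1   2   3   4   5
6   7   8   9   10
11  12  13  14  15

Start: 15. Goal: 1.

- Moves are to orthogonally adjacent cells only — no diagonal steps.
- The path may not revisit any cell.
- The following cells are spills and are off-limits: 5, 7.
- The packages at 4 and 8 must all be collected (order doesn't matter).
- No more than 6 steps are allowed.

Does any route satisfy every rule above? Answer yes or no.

Even ignoring the no-revisit rule, getting from 15 to 1, taking the cheapest ordering 15 → 4 → 8 → 1 needs at least 3 + 2 + 3 = 8 moves (Manhattan distance per leg), which exceeds the 6-move limit.

no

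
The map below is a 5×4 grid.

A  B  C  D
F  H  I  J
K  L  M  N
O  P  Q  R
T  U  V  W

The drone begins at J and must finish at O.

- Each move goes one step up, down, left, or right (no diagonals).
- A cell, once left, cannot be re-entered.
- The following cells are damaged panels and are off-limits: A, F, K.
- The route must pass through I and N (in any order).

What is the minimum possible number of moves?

Any route passes through I and N in some order between J and O. Summing Manhattan distances along each leg and taking the cheapest ordering (J → I → N → O) gives a lower bound of 1 + 2 + 4 = 7 moves.
A route of 7 moves achieves this: J → N → M → I → H → L → P → O.
Since 7 matches the lower bound, it is optimal.

7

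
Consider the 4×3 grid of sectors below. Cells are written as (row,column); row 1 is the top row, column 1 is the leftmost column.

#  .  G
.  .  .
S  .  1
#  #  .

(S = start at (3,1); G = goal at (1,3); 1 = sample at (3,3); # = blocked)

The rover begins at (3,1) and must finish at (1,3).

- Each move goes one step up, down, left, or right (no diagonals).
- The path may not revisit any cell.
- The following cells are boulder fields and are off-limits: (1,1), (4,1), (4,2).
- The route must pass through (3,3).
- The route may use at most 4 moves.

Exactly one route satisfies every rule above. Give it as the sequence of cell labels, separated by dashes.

(3,1) - (3,2) - (3,3) - (2,3) - (1,3)

Any route must reach (3,3) and still end at (1,3) within 4 moves, so the order of the required stops is forced.
Route from (3,1): right 2 to (3,3), up 2 to (1,3) — 4 moves in all.
Check: all required cells visited; 4 ≤ 4 moves.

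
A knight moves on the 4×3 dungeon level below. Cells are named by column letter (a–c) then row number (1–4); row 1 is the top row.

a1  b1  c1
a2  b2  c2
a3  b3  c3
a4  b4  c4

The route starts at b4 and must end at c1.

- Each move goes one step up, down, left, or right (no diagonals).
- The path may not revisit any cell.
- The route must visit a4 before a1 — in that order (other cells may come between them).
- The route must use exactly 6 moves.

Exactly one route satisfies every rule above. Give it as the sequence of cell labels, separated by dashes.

The waypoints must appear in the order a4, a1, with no cell reused.
Route from b4: left to a4, 3× up (reaching a1), 2× right (reaching c1) — 6 moves in all.
Check: order respected (a4 at step 1, a1 at step 4); 6 moves as required.

b4 - a4 - a3 - a2 - a1 - b1 - c1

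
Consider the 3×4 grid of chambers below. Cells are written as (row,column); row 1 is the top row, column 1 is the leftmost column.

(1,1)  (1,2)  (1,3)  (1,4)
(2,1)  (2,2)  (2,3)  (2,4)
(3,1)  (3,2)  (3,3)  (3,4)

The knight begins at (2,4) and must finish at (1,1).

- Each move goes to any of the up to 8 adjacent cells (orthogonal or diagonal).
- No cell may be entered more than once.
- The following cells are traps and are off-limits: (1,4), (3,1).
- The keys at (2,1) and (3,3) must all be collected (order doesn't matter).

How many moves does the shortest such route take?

Any route passes through (2,1) and (3,3) in some order between (2,4) and (1,1). Summing Chebyshev distances along each leg and taking the cheapest ordering ((2,4) → (3,3) → (2,1) → (1,1)) gives a lower bound of 1 + 2 + 1 = 4 moves.
A route of 4 moves achieves this: (2,4) → (3,3) → (2,2) → (2,1) → (1,1).
Since 4 matches the lower bound, it is optimal.

4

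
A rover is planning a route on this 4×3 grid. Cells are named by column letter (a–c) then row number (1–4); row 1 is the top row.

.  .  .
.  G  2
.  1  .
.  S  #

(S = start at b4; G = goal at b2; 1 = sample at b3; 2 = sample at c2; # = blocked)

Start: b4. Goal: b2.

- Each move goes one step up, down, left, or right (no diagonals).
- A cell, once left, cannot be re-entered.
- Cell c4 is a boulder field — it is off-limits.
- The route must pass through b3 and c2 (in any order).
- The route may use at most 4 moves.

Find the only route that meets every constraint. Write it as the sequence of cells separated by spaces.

b4 b3 c3 c2 b2

Any route must reach b3 and c2 and still end at b2 within 4 moves, so the order of the required stops is forced.
Route from b4: up 1 to b3, right 1 to c3, up 1 to c2, left 1 to b2 — 4 moves in all.
Check: all required cells visited; 4 ≤ 4 moves.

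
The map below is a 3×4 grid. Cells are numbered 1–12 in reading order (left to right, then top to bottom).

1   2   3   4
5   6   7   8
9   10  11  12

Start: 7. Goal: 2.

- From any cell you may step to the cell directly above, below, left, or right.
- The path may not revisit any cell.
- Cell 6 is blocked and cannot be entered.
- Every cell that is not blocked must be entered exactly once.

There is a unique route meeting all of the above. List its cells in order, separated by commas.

Need to visit all 11 open cells exactly once, starting at 7 and ending at 2.
Route from 7: up to 3, right to 4, 2× down (reaching 12), 3× left (reaching 9), 2× up (reaching 1), right to 2 — 10 moves in all.
Check: all 11 open cells covered.

7, 3, 4, 8, 12, 11, 10, 9, 5, 1, 2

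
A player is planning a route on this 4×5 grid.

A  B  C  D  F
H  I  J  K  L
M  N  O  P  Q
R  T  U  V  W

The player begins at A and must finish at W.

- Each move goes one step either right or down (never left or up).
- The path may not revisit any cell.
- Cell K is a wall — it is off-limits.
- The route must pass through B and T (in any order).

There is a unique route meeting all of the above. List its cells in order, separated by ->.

A -> B -> I -> N -> T -> U -> V -> W

Moves only go right or down, so the column and row indices never decrease.
Route from A: right 1 to B, down 3 to T, right 3 to W — 7 moves in all.
Check: all required cells visited.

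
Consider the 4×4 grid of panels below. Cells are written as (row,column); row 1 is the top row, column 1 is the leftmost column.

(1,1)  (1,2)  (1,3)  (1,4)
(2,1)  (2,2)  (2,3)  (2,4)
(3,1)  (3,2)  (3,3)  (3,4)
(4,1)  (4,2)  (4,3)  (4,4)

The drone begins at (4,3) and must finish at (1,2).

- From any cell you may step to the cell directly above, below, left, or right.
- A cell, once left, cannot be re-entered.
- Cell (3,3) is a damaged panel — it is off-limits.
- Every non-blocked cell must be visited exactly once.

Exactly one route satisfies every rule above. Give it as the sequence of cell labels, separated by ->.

(4,3) -> (4,4) -> (3,4) -> (2,4) -> (1,4) -> (1,3) -> (2,3) -> (2,2) -> (3,2) -> (4,2) -> (4,1) -> (3,1) -> (2,1) -> (1,1) -> (1,2)

Need to visit all 15 open cells exactly once, starting at (4,3) and ending at (1,2).
Cell (1,4) has only two open neighbours ((2,4) and (1,3)), so the path must pass straight through it: one of those is the cell it's entered from and the other is where it exits.
Route from (4,3): right 1 to (4,4), up 3 to (1,4), left 1 to (1,3), down 1 to (2,3), left 1 to (2,2), down 2 to (4,2), left 1 to (4,1), up 3 to (1,1), right 1 to (1,2) — 14 moves in all.
Check: all 15 open cells covered.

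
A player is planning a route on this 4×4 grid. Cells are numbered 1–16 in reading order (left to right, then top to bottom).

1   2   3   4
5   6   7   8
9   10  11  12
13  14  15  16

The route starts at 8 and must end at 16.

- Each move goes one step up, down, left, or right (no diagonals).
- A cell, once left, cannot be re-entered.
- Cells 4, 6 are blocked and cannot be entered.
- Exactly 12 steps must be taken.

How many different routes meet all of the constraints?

Need simple routes of exactly 12 moves from 8 to 16 (Manhattan distance 2, so 5 moves are spent on a detour and 5 undoing it).
Enumerating: 8 12 11 7 3 2 1 5 9 13 14 15 16 | 8 12 11 7 3 2 1 5 9 10 14 15 16 | 8 7 3 2 1 5 9 13 14 10 11 15 16 | 8 7 3 2 1 5 9 13 14 10 11 12 16 | 8 7 3 2 1 5 9 13 14 15 11 12 16 | 8 7 3 2 1 5 9 10 14 15 11 12 16.
That gives 6 routes.

6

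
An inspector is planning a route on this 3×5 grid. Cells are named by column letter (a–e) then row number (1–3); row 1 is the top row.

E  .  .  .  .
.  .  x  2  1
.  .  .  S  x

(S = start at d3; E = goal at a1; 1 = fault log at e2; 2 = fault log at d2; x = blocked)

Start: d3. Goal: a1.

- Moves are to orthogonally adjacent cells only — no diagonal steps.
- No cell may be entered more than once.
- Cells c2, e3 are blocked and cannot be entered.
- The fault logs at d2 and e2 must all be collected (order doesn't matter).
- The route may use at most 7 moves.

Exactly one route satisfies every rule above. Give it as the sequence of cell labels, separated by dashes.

The budget equals the shortest possible length, so every move has to be on a shortest route through the required cells.
Route from d3: up 1 to d2, right 1 to e2, up 1 to e1, left 4 to a1 — 7 moves in all.
Check: all required cells visited; 7 ≤ 7 moves.

d3 - d2 - e2 - e1 - d1 - c1 - b1 - a1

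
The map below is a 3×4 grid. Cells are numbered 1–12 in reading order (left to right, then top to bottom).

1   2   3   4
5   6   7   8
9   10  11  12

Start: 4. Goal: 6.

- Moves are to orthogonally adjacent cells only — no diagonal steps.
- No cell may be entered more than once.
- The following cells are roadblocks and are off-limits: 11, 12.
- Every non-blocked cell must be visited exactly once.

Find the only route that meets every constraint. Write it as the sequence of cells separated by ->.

Need to visit all 10 open cells exactly once, starting at 4 and ending at 6.
Cell 9 has only two open neighbours (5 and 10), so the path must pass straight through it: one of those is the cell it's entered from and the other is where it exits.
Route from 4: down to 8, left to 7, up to 3, 2× left (reaching 1), 2× down (reaching 9), right to 10, up to 6 — 9 moves in all.
Check: all 10 open cells covered.

4 -> 8 -> 7 -> 3 -> 2 -> 1 -> 5 -> 9 -> 10 -> 6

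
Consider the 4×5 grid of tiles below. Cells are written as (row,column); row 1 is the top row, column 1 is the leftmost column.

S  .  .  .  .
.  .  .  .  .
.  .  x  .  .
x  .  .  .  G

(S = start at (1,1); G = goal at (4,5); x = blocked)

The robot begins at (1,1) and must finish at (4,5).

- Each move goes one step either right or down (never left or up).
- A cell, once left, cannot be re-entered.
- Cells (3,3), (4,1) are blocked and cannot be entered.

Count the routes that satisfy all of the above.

A right/down-only route from (1,1) to (4,5) makes exactly 3 down-moves and 4 right-moves in some order.
With no other constraints that would be C(7,3) = 35 routes.
Subtract routes through each blocked cell (inclusion–exclusion for overlaps): − through (3,3): 18 − through (4,1): 1 → 16.
That gives 16 routes.

16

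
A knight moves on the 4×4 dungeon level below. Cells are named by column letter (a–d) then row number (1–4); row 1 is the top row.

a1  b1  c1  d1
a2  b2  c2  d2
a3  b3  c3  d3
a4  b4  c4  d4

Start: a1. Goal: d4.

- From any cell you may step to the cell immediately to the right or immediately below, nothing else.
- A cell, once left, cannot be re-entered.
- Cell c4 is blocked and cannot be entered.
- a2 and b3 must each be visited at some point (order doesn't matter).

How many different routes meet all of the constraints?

A right/down-only route from a1 to d4 makes exactly 3 down-moves and 3 right-moves in some order.
With no other constraints that would be C(6,3) = 20 routes.
A monotone route can only reach the required cells in the order a2, b3, so split there and multiply the segment counts (each segment already excludes blocked cells): a1→a2: 1; a2→b3: 2; b3→d4: 1; product = 2.
That gives 2 routes.

2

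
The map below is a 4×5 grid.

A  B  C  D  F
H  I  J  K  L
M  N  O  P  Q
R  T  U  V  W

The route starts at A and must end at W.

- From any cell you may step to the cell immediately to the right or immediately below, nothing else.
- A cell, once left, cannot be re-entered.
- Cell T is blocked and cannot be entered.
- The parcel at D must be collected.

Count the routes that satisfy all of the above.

A right/down-only route from A to W makes exactly 3 down-moves and 4 right-moves in some order.
With no other constraints that would be C(7,3) = 35 routes.
Split at D and multiply the segment counts (each segment already excludes blocked cells): A→D: 1; D→W: 4; product = 4.
That gives 4 routes.

4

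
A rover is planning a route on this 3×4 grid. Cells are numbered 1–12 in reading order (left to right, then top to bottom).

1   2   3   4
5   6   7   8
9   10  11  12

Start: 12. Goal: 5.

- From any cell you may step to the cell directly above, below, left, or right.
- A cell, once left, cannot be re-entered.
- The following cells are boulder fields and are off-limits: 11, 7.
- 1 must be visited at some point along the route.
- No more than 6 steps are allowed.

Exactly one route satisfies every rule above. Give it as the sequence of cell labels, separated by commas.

12, 8, 4, 3, 2, 1, 5

Any route must reach 1 and still end at 5 within 6 moves, so the order of the required stops is forced.
Route from 12: 2× up (reaching 4), 3× left (reaching 1), down to 5 — 6 moves in all.
Check: all required cells visited; 6 ≤ 6 moves.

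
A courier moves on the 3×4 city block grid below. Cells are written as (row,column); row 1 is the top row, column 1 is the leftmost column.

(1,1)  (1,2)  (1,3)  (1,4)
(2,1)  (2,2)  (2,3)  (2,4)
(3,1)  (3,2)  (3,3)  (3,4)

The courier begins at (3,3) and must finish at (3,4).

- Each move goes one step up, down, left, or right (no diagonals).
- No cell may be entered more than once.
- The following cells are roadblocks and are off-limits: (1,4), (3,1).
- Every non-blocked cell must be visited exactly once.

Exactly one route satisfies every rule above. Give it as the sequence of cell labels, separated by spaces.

(3,3) (3,2) (2,2) (2,1) (1,1) (1,2) (1,3) (2,3) (2,4) (3,4)

Need to visit all 10 open cells exactly once, starting at (3,3) and ending at (3,4).
Cell (3,2) has only two open neighbours ((2,2) and (3,3)), so the path must pass straight through it: one of those is the cell it's entered from and the other is where it exits.
Route from (3,3): left 1 to (3,2), up 1 to (2,2), left 1 to (2,1), up 1 to (1,1), right 2 to (1,3), down 1 to (2,3), right 1 to (2,4), down 1 to (3,4) — 9 moves in all.
Check: all 10 open cells covered.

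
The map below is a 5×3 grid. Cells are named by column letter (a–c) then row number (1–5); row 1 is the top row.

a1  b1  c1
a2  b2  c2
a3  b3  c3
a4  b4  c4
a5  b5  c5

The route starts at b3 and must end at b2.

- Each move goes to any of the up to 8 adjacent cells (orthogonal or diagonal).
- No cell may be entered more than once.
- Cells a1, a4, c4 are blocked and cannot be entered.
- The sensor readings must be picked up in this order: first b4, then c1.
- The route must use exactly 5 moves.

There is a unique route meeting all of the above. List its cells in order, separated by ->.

b3 -> b4 -> c3 -> c2 -> c1 -> b2

The waypoints must appear in the order b4, c1, with no cell reused.
Route from b3: down to b4, up-right to c3, 2× up (reaching c1), down-left to b2 — 5 moves in all.
Check: order respected (b4 at step 1, c1 at step 4); 5 moves as required.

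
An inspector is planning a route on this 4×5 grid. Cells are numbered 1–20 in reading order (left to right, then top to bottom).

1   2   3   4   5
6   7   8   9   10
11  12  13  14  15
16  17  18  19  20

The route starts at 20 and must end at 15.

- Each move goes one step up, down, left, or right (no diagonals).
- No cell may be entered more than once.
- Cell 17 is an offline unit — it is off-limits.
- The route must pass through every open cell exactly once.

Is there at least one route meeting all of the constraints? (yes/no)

no

Cell 16 has only one open neighbour but is neither the start nor the goal, so a Hamiltonian route would have to both enter and leave it through the same neighbour — impossible without revisiting.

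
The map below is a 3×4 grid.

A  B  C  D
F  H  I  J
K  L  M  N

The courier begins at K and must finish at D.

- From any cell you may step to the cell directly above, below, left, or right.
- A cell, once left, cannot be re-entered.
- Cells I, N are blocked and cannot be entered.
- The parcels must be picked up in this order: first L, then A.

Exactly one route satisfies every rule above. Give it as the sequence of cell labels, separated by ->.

The waypoints must appear in the order L, A, with no cell reused.
Route from K: right to L, up to H, left to F, up to A, 3× right (reaching D) — 7 moves in all.
Check: order respected (L at step 1, A at step 4).

K -> L -> H -> F -> A -> B -> C -> D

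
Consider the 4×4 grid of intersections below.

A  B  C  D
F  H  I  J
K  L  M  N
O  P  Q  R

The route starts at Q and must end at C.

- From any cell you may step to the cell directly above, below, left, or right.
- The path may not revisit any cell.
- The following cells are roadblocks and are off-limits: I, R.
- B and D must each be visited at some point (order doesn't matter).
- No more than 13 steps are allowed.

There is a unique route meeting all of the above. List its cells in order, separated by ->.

The budget equals the shortest possible length, so every move has to be on a shortest route through the required cells.
Route from Q: left 2 to O, up 3 to A, right 1 to B, down 2 to L, right 2 to N, up 2 to D, left 1 to C — 13 moves in all.
Check: all required cells visited; 13 ≤ 13 moves.

Q -> P -> O -> K -> F -> A -> B -> H -> L -> M -> N -> J -> D -> C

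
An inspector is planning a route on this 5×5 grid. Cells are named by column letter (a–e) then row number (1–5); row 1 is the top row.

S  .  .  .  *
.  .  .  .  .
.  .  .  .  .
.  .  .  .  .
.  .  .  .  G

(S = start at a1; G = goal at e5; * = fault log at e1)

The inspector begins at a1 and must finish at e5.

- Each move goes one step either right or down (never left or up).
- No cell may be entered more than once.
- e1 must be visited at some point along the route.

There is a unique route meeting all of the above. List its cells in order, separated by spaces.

a1 b1 c1 d1 e1 e2 e3 e4 e5

Moves only go right or down, so the column and row indices never decrease.
Route from a1: right 4 to e1, down 4 to e5 — 8 moves in all.
Check: all required cells visited.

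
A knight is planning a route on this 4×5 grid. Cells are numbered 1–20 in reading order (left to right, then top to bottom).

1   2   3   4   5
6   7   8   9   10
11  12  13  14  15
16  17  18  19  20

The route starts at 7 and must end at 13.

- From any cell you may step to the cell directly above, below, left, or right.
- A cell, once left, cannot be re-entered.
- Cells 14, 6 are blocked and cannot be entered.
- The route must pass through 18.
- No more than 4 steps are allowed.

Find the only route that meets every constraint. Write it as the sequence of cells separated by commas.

The 4-move cap with required stops at 18 leaves no slack for detours.
Route from 7: down 2 to 17, right 1 to 18, up 1 to 13 — 4 moves in all.
Check: all required cells visited; 4 ≤ 4 moves.

7, 12, 17, 18, 13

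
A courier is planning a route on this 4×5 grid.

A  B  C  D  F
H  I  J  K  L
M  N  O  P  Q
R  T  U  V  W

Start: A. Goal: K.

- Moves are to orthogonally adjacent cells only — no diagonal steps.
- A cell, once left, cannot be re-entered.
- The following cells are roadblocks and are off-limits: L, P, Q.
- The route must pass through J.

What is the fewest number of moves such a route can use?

4

Any route passes through J somewhere between A and K. Summing Manhattan distances along the two legs (A → J → K) gives a lower bound of 3 + 1 = 4 moves.
A route of 4 moves achieves this: A → H → I → J → K.
Since 4 matches the lower bound, it is optimal.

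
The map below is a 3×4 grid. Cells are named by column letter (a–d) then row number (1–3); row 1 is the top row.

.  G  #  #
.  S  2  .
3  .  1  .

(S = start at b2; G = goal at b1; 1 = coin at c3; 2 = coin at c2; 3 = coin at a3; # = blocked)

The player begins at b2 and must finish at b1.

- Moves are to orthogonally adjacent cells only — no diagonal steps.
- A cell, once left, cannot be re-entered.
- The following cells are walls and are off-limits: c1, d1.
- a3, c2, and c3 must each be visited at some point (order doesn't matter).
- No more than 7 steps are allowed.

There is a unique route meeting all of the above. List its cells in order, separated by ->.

The 7-move cap with required stops at a3, c2, c3 leaves no slack for detours.
Route from b2: right to c2, down to c3, 2× left (reaching a3), 2× up (reaching a1), right to b1 — 7 moves in all.
Check: all required cells visited; 7 ≤ 7 moves.

b2 -> c2 -> c3 -> b3 -> a3 -> a2 -> a1 -> b1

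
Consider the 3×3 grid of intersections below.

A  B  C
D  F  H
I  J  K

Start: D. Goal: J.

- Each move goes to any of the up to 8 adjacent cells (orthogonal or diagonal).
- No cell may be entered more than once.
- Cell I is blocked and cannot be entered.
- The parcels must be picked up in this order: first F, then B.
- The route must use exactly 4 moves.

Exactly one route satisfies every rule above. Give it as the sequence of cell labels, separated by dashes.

D - F - B - H - J

The waypoints must appear in the order F, B, with no cell reused.
Route from D: right to F, up to B, down-right to H, down-left to J — 4 moves in all.
Check: order respected (F at step 1, B at step 2); 4 moves as required.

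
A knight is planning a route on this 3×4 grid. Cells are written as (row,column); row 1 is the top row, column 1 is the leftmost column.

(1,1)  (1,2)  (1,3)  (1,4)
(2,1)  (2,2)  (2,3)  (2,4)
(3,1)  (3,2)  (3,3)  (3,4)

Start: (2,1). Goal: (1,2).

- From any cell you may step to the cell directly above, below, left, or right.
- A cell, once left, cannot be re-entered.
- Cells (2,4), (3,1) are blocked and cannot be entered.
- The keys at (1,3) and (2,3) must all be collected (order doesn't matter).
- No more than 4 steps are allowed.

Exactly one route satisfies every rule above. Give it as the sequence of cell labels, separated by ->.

(2,1) -> (2,2) -> (2,3) -> (1,3) -> (1,2)

The 4-move cap with required stops at (1,3), (2,3) leaves no slack for detours.
Route from (2,1): 2× right (reaching (2,3)), up to (1,3), left to (1,2) — 4 moves in all.
Check: all required cells visited; 4 ≤ 4 moves.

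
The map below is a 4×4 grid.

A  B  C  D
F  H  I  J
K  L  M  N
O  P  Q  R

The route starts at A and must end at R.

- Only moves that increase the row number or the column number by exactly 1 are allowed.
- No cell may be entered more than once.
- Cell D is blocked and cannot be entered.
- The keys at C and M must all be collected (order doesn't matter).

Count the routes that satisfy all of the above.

A right/down-only route from A to R makes exactly 3 down-moves and 3 right-moves in some order.
With no other constraints that would be C(6,3) = 20 routes.
A monotone route can only reach the required cells in the order C, M, so split there and multiply the segment counts (each segment already excludes blocked cells): A→C: 1; C→M: 1; M→R: 2; product = 2.
That gives 2 routes.

2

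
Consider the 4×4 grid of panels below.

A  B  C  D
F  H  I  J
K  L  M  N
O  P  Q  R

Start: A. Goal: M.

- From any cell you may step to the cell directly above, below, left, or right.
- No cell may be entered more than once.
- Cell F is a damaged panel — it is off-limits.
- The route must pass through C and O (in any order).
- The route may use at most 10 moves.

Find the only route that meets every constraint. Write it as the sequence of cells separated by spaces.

The budget equals the shortest possible length, so every move has to be on a shortest route through the required cells.
Route from A: right 2 to C, down 1 to I, left 1 to H, down 1 to L, left 1 to K, down 1 to O, right 2 to Q, up 1 to M — 10 moves in all.
Check: all required cells visited; 10 ≤ 10 moves.

A B C I H L K O P Q M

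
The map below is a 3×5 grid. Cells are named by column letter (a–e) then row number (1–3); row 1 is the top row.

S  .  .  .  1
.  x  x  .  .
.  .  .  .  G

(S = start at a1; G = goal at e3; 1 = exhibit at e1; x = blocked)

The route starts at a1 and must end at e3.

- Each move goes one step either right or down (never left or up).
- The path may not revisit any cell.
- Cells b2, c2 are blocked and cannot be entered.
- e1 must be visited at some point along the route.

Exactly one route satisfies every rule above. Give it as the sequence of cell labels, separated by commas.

Moves only go right or down, so the column and row indices never decrease.
Route from a1: 4× right (reaching e1), 2× down (reaching e3) — 6 moves in all.
Check: all required cells visited.

a1, b1, c1, d1, e1, e2, e3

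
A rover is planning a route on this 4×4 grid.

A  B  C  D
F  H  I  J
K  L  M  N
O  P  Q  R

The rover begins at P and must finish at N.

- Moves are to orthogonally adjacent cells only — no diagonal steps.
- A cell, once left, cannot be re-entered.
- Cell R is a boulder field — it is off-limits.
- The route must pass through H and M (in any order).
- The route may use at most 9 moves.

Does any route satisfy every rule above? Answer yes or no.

yes

One route that works: P → L → H → I → M → N.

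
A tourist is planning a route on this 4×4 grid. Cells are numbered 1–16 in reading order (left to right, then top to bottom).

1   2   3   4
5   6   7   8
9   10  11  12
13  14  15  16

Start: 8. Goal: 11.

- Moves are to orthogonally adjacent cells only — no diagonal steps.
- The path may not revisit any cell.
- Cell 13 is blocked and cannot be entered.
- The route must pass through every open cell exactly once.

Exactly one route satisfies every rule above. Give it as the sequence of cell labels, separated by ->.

Need to visit all 15 open cells exactly once, starting at 8 and ending at 11.
Cell 4 has only two open neighbours (8 and 3), so the path must pass straight through it: one of those is the cell it's entered from and the other is where it exits.
Route from 8: up to 4, left to 3, down to 7, left to 6, up to 2, left to 1, 2× down (reaching 9), right to 10, down to 14, 2× right (reaching 16), up to 12, left to 11 — 14 moves in all.
Check: all 15 open cells covered.

8 -> 4 -> 3 -> 7 -> 6 -> 2 -> 1 -> 5 -> 9 -> 10 -> 14 -> 15 -> 16 -> 12 -> 11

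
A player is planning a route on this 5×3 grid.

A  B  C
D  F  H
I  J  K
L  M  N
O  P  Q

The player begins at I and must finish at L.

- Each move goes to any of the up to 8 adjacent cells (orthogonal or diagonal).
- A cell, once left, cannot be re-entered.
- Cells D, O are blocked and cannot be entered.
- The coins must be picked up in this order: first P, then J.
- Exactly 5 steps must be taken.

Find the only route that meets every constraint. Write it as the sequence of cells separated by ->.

I -> M -> P -> N -> J -> L

The waypoints must appear in the order P, J, with no cell reused.
Route from I: down-right to M, down to P, up-right to N, up-left to J, down-left to L — 5 moves in all.
Check: order respected (P at step 2, J at step 4); 5 moves as required.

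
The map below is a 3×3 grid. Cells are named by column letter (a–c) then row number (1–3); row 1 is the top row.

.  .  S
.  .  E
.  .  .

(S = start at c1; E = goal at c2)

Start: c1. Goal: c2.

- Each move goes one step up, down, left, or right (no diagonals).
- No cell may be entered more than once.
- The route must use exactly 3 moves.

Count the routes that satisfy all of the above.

1

Need simple routes of exactly 3 moves from c1 to c2 (Manhattan distance 1, so 1 moves are spent on a detour and 1 undoing it).
Enumerating: c1 b1 b2 c2.
That gives 1 route.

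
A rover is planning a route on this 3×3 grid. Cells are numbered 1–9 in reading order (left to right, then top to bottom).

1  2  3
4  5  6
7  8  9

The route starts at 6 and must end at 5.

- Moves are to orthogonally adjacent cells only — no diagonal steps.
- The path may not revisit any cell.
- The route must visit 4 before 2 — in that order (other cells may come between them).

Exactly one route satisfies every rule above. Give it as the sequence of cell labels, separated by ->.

The waypoints must appear in the order 4, 2, with no cell reused.
Route from 6: down 1 to 9, left 2 to 7, up 2 to 1, right 1 to 2, down 1 to 5 — 7 moves in all.
Check: order respected (4 at step 4, 2 at step 6).

6 -> 9 -> 8 -> 7 -> 4 -> 1 -> 2 -> 5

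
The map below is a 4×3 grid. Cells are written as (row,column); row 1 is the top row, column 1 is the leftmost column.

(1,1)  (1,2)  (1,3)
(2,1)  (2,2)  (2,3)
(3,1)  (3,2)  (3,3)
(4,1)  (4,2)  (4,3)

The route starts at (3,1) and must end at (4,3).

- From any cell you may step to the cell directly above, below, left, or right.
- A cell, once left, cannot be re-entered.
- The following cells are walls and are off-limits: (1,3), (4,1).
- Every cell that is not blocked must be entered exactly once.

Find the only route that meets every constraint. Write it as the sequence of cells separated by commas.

Need to visit all 10 open cells exactly once, starting at (3,1) and ending at (4,3).
Cell (1,1) has only two open neighbours ((2,1) and (1,2)), so the path must pass straight through it: one of those is the cell it's entered from and the other is where it exits.
Route from (3,1): up 2 to (1,1), right 1 to (1,2), down 1 to (2,2), right 1 to (2,3), down 1 to (3,3), left 1 to (3,2), down 1 to (4,2), right 1 to (4,3) — 9 moves in all.
Check: all 10 open cells covered.

(3,1), (2,1), (1,1), (1,2), (2,2), (2,3), (3,3), (3,2), (4,2), (4,3)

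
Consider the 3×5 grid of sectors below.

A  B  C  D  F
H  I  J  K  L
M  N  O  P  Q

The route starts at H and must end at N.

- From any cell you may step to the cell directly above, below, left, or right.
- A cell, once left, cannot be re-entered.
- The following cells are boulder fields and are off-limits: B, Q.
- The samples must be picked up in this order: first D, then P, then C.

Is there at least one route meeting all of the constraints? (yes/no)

Ignoring the required order, 2 revisit-free routes from H to N pass through all of D, P, and C; the waypoint orders that occur are C → D → P (2) — never D → P → C.

no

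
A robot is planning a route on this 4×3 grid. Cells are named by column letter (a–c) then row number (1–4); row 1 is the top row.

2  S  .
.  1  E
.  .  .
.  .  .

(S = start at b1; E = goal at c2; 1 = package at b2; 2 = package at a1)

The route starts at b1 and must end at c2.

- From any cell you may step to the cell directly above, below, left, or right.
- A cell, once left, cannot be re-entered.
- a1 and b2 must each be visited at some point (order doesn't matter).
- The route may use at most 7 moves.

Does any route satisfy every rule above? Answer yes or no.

yes

One route that works: b1 → a1 → a2 → b2 → c2.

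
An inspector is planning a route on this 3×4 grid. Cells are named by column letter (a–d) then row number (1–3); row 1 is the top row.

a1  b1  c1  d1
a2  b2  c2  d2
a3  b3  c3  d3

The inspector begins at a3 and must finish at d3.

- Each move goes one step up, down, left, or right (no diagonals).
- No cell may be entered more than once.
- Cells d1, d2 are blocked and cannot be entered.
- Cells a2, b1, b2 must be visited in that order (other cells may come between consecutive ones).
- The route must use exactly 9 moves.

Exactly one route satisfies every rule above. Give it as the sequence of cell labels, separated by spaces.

The waypoints must appear in the order a2, b1, b2, with no cell reused.
Route from a3: 2× up (reaching a1), 2× right (reaching c1), down to c2, left to b2, down to b3, 2× right (reaching d3) — 9 moves in all.
Check: order respected (a2 at step 1, b1 at step 3, b2 at step 6); 9 moves as required.

a3 a2 a1 b1 c1 c2 b2 b3 c3 d3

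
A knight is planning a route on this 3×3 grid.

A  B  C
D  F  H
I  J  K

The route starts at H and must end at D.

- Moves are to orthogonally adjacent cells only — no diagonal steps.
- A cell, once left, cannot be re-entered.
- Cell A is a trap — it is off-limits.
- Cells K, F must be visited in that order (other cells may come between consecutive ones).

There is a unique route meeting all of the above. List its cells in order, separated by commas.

The waypoints must appear in the order K, F, with no cell reused.
Route from H: down 1 to K, left 1 to J, up 1 to F, left 1 to D — 4 moves in all.
Check: order respected (K at step 1, F at step 3).

H, K, J, F, D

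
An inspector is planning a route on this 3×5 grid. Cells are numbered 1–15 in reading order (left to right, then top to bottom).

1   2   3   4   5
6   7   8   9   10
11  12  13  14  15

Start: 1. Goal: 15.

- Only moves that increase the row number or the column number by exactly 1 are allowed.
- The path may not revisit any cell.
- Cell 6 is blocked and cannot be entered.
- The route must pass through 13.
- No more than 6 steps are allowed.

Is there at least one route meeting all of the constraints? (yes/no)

One route that works: 1 → 2 → 7 → 12 → 13 → 14 → 15.

yes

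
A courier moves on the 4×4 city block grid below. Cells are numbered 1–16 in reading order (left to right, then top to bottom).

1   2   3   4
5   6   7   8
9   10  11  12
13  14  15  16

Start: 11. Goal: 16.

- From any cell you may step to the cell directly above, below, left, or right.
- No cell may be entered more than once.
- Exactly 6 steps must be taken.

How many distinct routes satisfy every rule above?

4

Need simple routes of exactly 6 moves from 11 to 16 (Manhattan distance 2, so 2 moves are spent on a detour and 2 undoing it).
Enumerating: 11 7 3 4 8 12 16 | 11 7 6 10 14 15 16 | 11 10 6 7 8 12 16 | 11 10 9 13 14 15 16.
That gives 4 routes.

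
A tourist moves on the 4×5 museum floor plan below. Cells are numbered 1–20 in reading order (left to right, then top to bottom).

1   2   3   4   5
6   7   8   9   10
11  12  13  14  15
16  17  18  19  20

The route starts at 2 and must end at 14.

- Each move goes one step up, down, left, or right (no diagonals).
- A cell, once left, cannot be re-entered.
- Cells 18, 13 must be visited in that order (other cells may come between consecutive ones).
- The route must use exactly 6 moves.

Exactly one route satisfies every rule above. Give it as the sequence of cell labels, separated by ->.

2 -> 7 -> 12 -> 17 -> 18 -> 13 -> 14

The waypoints must appear in the order 18, 13, with no cell reused.
Route from 2: down 3 to 17, right 1 to 18, up 1 to 13, right 1 to 14 — 6 moves in all.
Check: order respected (18 at step 4, 13 at step 5); 6 moves as required.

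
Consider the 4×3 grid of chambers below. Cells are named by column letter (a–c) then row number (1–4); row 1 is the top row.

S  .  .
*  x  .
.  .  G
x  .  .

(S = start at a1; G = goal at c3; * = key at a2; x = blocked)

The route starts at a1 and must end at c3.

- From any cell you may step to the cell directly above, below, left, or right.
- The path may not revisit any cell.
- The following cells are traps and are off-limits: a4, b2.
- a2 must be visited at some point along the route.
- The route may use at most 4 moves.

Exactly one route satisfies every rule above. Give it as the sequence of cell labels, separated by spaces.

Any route must reach a2 and still end at c3 within 4 moves, so the order of the required stops is forced.
Route from a1: down 2 to a3, right 2 to c3 — 4 moves in all.
Check: all required cells visited; 4 ≤ 4 moves.

a1 a2 a3 b3 c3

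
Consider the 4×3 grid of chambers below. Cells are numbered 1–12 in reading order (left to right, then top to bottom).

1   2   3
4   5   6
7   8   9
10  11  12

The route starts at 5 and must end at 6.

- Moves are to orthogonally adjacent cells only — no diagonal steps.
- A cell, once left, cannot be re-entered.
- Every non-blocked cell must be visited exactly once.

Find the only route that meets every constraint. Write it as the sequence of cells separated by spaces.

Need to visit all 12 open cells exactly once, starting at 5 and ending at 6.
Route from 5: down 1 to 8, right 1 to 9, down 1 to 12, left 2 to 10, up 3 to 1, right 2 to 3, down 1 to 6 — 11 moves in all.
Check: all 12 open cells covered.

5 8 9 12 11 10 7 4 1 2 3 6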